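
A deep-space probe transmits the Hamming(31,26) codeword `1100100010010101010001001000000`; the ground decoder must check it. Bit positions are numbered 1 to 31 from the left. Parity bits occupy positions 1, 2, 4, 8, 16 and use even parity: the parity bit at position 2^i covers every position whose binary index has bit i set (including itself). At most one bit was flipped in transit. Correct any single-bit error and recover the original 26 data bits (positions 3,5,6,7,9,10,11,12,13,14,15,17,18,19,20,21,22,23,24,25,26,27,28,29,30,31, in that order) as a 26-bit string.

01001001010010001001000000

s1: b1⊕b3⊕b5⊕b7⊕b9⊕b11⊕b13⊕b15⊕b17⊕b19⊕b21⊕b23⊕b25⊕b27⊕b29⊕b31 = 1⊕0⊕1⊕0⊕1⊕0⊕0⊕0⊕0⊕0⊕0⊕0⊕1⊕0⊕0⊕0 = 0
s2: b2⊕b3⊕b6⊕b7⊕b10⊕b11⊕b14⊕b15⊕b18⊕b19⊕b22⊕b23⊕b26⊕b27⊕b30⊕b31 = 1⊕0⊕0⊕0⊕0⊕0⊕1⊕0⊕1⊕0⊕1⊕0⊕0⊕0⊕0⊕0 = 0
s4: b4⊕b5⊕b6⊕b7⊕b12⊕b13⊕b14⊕b15⊕b20⊕b21⊕b22⊕b23⊕b28⊕b29⊕b30⊕b31 = 0⊕1⊕0⊕0⊕1⊕0⊕1⊕0⊕0⊕0⊕1⊕0⊕0⊕0⊕0⊕0 = 0
s8: b8⊕b9⊕b10⊕b11⊕b12⊕b13⊕b14⊕b15⊕b24⊕b25⊕b26⊕b27⊕b28⊕b29⊕b30⊕b31 = 0⊕1⊕0⊕0⊕1⊕0⊕1⊕0⊕0⊕1⊕0⊕0⊕0⊕0⊕0⊕0 = 0
s16: b16⊕b17⊕b18⊕b19⊕b20⊕b21⊕b22⊕b23⊕b24⊕b25⊕b26⊕b27⊕b28⊕b29⊕b30⊕b31 = 1⊕0⊕1⊕0⊕0⊕0⊕1⊕0⊕0⊕1⊕0⊕0⊕0⊕0⊕0⊕0 = 0
Syndrome (s16...s1) = 00000 → position 0 (no error).
No correction needed.
Data bits at positions 3,5,6,7,9,10,11,12,13,14,15,17,18,19,20,21,22,23,24,25,26,27,28,29,30,31: 01001001010010001001000000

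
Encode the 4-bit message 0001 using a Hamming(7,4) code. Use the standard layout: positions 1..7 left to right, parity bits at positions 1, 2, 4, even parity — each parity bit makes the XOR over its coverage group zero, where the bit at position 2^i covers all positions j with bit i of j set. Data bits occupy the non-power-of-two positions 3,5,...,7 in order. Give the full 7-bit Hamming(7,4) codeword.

1101001

Place data bits at non-power-of-two positions: b3=0, b5=0, b6=0, b7=1.
p1 = XOR of data positions {3,5,7} = 0⊕0⊕1 = 1
p2 = XOR of data positions {3,6,7} = 0⊕0⊕1 = 1
p4 = XOR of data positions {5,6,7} = 0⊕0⊕1 = 1
Codeword b1..b7 = 1101001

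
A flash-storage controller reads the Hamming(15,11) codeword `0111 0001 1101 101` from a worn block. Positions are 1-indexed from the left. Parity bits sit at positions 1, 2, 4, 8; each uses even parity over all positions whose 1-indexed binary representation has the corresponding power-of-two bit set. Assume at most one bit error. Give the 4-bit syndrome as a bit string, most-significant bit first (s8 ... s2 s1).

s1: b1⊕b3⊕b5⊕b7⊕b9⊕b11⊕b13⊕b15 = 0⊕1⊕0⊕0⊕1⊕0⊕1⊕1 = 0
s2: b2⊕b3⊕b6⊕b7⊕b10⊕b11⊕b14⊕b15 = 1⊕1⊕0⊕0⊕1⊕0⊕0⊕1 = 0
s4: b4⊕b5⊕b6⊕b7⊕b12⊕b13⊕b14⊕b15 = 1⊕0⊕0⊕0⊕1⊕1⊕0⊕1 = 0
s8: b8⊕b9⊕b10⊕b11⊕b12⊕b13⊕b14⊕b15 = 1⊕1⊕1⊕0⊕1⊕1⊕0⊕1 = 0
Syndrome (s8...s1) = 0000 → position 0 (no error).

0000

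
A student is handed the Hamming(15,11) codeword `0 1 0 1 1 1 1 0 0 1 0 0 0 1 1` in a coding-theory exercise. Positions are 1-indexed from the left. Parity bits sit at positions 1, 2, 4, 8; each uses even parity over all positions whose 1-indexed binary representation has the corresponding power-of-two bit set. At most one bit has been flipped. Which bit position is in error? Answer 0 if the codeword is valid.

9

s1: b1⊕b3⊕b5⊕b7⊕b9⊕b11⊕b13⊕b15 = 0⊕0⊕1⊕1⊕0⊕0⊕0⊕1 = 1
s2: b2⊕b3⊕b6⊕b7⊕b10⊕b11⊕b14⊕b15 = 1⊕0⊕1⊕1⊕1⊕0⊕1⊕1 = 0
s4: b4⊕b5⊕b6⊕b7⊕b12⊕b13⊕b14⊕b15 = 1⊕1⊕1⊕1⊕0⊕0⊕1⊕1 = 0
s8: b8⊕b9⊕b10⊕b11⊕b12⊕b13⊕b14⊕b15 = 0⊕0⊕1⊕0⊕0⊕0⊕1⊕1 = 1
Syndrome (s8...s1) = 1001 → position 9.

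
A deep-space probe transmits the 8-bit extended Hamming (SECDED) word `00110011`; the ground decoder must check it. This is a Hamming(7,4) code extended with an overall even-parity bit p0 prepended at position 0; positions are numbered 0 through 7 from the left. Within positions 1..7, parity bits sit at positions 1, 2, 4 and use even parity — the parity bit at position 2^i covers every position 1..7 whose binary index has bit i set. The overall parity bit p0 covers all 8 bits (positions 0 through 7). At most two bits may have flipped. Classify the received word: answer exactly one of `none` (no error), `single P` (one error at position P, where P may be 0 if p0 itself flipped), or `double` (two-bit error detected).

none

s1: b1⊕b3⊕b5⊕b7 = 0⊕1⊕0⊕1 = 0
s2: b2⊕b3⊕b6⊕b7 = 1⊕1⊕1⊕1 = 0
s4: b4⊕b5⊕b6⊕b7 = 0⊕0⊕1⊕1 = 0
Syndrome (s4...s1) = 000 → position 0 (no error).
Overall parity (XOR of all 8 bits, including p0): 0⊕0⊕1⊕1⊕0⊕0⊕1⊕1 = 0
Overall=0, syndrome position=0 → no error.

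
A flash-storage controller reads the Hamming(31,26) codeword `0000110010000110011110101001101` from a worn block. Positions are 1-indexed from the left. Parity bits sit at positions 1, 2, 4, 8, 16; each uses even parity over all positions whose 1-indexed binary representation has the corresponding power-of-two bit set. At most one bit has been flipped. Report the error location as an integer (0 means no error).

s1: b1⊕b3⊕b5⊕b7⊕b9⊕b11⊕b13⊕b15⊕b17⊕b19⊕b21⊕b23⊕b25⊕b27⊕b29⊕b31 = 0⊕0⊕1⊕0⊕1⊕0⊕0⊕1⊕0⊕1⊕1⊕1⊕1⊕0⊕1⊕1 = 1
s2: b2⊕b3⊕b6⊕b7⊕b10⊕b11⊕b14⊕b15⊕b18⊕b19⊕b22⊕b23⊕b26⊕b27⊕b30⊕b31 = 0⊕0⊕1⊕0⊕0⊕0⊕1⊕1⊕1⊕1⊕0⊕1⊕0⊕0⊕0⊕1 = 1
s4: b4⊕b5⊕b6⊕b7⊕b12⊕b13⊕b14⊕b15⊕b20⊕b21⊕b22⊕b23⊕b28⊕b29⊕b30⊕b31 = 0⊕1⊕1⊕0⊕0⊕0⊕1⊕1⊕1⊕1⊕0⊕1⊕1⊕1⊕0⊕1 = 0
s8: b8⊕b9⊕b10⊕b11⊕b12⊕b13⊕b14⊕b15⊕b24⊕b25⊕b26⊕b27⊕b28⊕b29⊕b30⊕b31 = 0⊕1⊕0⊕0⊕0⊕0⊕1⊕1⊕0⊕1⊕0⊕0⊕1⊕1⊕0⊕1 = 1
s16: b16⊕b17⊕b18⊕b19⊕b20⊕b21⊕b22⊕b23⊕b24⊕b25⊕b26⊕b27⊕b28⊕b29⊕b30⊕b31 = 0⊕0⊕1⊕1⊕1⊕1⊕0⊕1⊕0⊕1⊕0⊕0⊕1⊕1⊕0⊕1 = 1
Syndrome (s16...s1) = 11011 → position 27.

27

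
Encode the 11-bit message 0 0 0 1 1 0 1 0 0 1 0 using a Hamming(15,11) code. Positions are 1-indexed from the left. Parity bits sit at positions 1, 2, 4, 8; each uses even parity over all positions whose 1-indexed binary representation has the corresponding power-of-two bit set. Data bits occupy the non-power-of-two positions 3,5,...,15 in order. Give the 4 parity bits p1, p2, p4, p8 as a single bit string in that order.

Place data bits at non-power-of-two positions: b3=0, b5=0, b6=0, b7=1, b9=1, b10=0, b11=1, b12=0, b13=0, b14=1, b15=0.
p1 = XOR of data positions {3,5,7,9,11,13,15} = 0⊕0⊕1⊕1⊕1⊕0⊕0 = 1
p2 = XOR of data positions {3,6,7,10,11,14,15} = 0⊕0⊕1⊕0⊕1⊕1⊕0 = 1
p4 = XOR of data positions {5,6,7,12,13,14,15} = 0⊕0⊕1⊕0⊕0⊕1⊕0 = 0
p8 = XOR of data positions {9,10,11,12,13,14,15} = 1⊕0⊕1⊕0⊕0⊕1⊕0 = 1
Parity bits p1,p2,p4,p8 = 1101

1101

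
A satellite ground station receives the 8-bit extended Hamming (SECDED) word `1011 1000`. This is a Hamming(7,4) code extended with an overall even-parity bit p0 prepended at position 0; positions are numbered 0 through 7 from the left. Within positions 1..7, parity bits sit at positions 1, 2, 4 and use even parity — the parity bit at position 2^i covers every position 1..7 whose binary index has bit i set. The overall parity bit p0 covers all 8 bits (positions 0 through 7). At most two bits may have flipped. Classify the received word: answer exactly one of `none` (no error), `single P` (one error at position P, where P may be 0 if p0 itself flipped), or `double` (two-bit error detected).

s1: b1⊕b3⊕b5⊕b7 = 0⊕1⊕0⊕0 = 1
s2: b2⊕b3⊕b6⊕b7 = 1⊕1⊕0⊕0 = 0
s4: b4⊕b5⊕b6⊕b7 = 1⊕0⊕0⊕0 = 1
Syndrome (s4...s1) = 101 → position 5.
Overall parity (XOR of all 8 bits, including p0): 1⊕0⊕1⊕1⊕1⊕0⊕0⊕0 = 0
Overall=0, syndrome position=5 → double-bit error detected (uncorrectable).

double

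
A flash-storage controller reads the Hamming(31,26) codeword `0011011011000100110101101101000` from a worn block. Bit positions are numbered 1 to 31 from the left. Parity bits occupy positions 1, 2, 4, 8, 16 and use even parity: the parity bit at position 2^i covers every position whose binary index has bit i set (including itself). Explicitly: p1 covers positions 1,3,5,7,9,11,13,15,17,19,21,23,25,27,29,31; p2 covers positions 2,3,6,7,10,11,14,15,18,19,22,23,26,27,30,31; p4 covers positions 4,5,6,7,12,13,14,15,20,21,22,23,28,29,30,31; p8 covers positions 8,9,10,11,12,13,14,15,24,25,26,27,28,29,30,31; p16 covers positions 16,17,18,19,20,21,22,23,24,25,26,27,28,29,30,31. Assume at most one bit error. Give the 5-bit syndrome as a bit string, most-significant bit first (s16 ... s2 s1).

00010

s1: b1⊕b3⊕b5⊕b7⊕b9⊕b11⊕b13⊕b15⊕b17⊕b19⊕b21⊕b23⊕b25⊕b27⊕b29⊕b31 = 0⊕1⊕0⊕1⊕1⊕0⊕0⊕0⊕1⊕0⊕0⊕1⊕1⊕0⊕0⊕0 = 0
s2: b2⊕b3⊕b6⊕b7⊕b10⊕b11⊕b14⊕b15⊕b18⊕b19⊕b22⊕b23⊕b26⊕b27⊕b30⊕b31 = 0⊕1⊕1⊕1⊕1⊕0⊕1⊕0⊕1⊕0⊕1⊕1⊕1⊕0⊕0⊕0 = 1
s4: b4⊕b5⊕b6⊕b7⊕b12⊕b13⊕b14⊕b15⊕b20⊕b21⊕b22⊕b23⊕b28⊕b29⊕b30⊕b31 = 1⊕0⊕1⊕1⊕0⊕0⊕1⊕0⊕1⊕0⊕1⊕1⊕1⊕0⊕0⊕0 = 0
s8: b8⊕b9⊕b10⊕b11⊕b12⊕b13⊕b14⊕b15⊕b24⊕b25⊕b26⊕b27⊕b28⊕b29⊕b30⊕b31 = 0⊕1⊕1⊕0⊕0⊕0⊕1⊕0⊕0⊕1⊕1⊕0⊕1⊕0⊕0⊕0 = 0
s16: b16⊕b17⊕b18⊕b19⊕b20⊕b21⊕b22⊕b23⊕b24⊕b25⊕b26⊕b27⊕b28⊕b29⊕b30⊕b31 = 0⊕1⊕1⊕0⊕1⊕0⊕1⊕1⊕0⊕1⊕1⊕0⊕1⊕0⊕0⊕0 = 0
Syndrome (s16...s1) = 00010 → position 2.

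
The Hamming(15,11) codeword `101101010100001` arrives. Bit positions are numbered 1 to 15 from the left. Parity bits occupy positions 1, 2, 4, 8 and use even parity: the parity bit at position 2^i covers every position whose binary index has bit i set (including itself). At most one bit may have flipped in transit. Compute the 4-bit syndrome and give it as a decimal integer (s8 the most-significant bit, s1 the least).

13

s1: b1⊕b3⊕b5⊕b7⊕b9⊕b11⊕b13⊕b15 = 1⊕1⊕0⊕0⊕0⊕0⊕0⊕1 = 1
s2: b2⊕b3⊕b6⊕b7⊕b10⊕b11⊕b14⊕b15 = 0⊕1⊕1⊕0⊕1⊕0⊕0⊕1 = 0
s4: b4⊕b5⊕b6⊕b7⊕b12⊕b13⊕b14⊕b15 = 1⊕0⊕1⊕0⊕0⊕0⊕0⊕1 = 1
s8: b8⊕b9⊕b10⊕b11⊕b12⊕b13⊕b14⊕b15 = 1⊕0⊕1⊕0⊕0⊕0⊕0⊕1 = 1
Syndrome (s8...s1) = 1101 → position 13.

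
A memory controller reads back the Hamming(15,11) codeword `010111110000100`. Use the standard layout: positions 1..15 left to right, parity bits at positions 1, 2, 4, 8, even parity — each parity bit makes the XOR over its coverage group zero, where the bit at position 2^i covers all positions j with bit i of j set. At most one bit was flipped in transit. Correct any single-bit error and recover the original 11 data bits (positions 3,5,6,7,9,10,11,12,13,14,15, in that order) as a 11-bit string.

s1: b1⊕b3⊕b5⊕b7⊕b9⊕b11⊕b13⊕b15 = 0⊕0⊕1⊕1⊕0⊕0⊕1⊕0 = 1
s2: b2⊕b3⊕b6⊕b7⊕b10⊕b11⊕b14⊕b15 = 1⊕0⊕1⊕1⊕0⊕0⊕0⊕0 = 1
s4: b4⊕b5⊕b6⊕b7⊕b12⊕b13⊕b14⊕b15 = 1⊕1⊕1⊕1⊕0⊕1⊕0⊕0 = 1
s8: b8⊕b9⊕b10⊕b11⊕b12⊕b13⊕b14⊕b15 = 1⊕0⊕0⊕0⊕0⊕1⊕0⊕0 = 0
Syndrome (s8...s1) = 0111 → position 7.
Flip bit 7: corrected codeword = 010111010000100
Data bits at positions 3,5,6,7,9,10,11,12,13,14,15: 01100000100

01100000100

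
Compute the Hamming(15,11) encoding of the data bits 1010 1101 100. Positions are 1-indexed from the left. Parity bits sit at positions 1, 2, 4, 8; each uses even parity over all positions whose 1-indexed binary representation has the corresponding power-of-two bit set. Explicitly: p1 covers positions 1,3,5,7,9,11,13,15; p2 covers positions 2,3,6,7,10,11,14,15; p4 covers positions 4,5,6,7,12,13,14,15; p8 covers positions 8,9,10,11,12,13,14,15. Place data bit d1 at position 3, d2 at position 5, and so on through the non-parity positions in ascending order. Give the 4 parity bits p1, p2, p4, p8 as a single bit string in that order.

Place data bits at non-power-of-two positions: b3=1, b5=0, b6=1, b7=0, b9=1, b10=1, b11=0, b12=1, b13=1, b14=0, b15=0.
p1 = XOR of data positions {3,5,7,9,11,13,15} = 1⊕0⊕0⊕1⊕0⊕1⊕0 = 1
p2 = XOR of data positions {3,6,7,10,11,14,15} = 1⊕1⊕0⊕1⊕0⊕0⊕0 = 1
p4 = XOR of data positions {5,6,7,12,13,14,15} = 0⊕1⊕0⊕1⊕1⊕0⊕0 = 1
p8 = XOR of data positions {9,10,11,12,13,14,15} = 1⊕1⊕0⊕1⊕1⊕0⊕0 = 0
Parity bits p1,p2,p4,p8 = 1110

1110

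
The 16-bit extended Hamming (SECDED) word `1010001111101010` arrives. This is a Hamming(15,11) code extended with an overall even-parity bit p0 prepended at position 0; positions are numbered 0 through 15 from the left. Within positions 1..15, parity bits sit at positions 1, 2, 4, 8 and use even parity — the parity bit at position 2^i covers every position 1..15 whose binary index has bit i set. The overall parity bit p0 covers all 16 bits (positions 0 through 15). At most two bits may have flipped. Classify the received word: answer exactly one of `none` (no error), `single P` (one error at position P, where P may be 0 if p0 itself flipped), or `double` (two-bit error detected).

s1: b1⊕b3⊕b5⊕b7⊕b9⊕b11⊕b13⊕b15 = 0⊕0⊕0⊕1⊕1⊕0⊕0⊕0 = 0
s2: b2⊕b3⊕b6⊕b7⊕b10⊕b11⊕b14⊕b15 = 1⊕0⊕1⊕1⊕1⊕0⊕1⊕0 = 1
s4: b4⊕b5⊕b6⊕b7⊕b12⊕b13⊕b14⊕b15 = 0⊕0⊕1⊕1⊕1⊕0⊕1⊕0 = 0
s8: b8⊕b9⊕b10⊕b11⊕b12⊕b13⊕b14⊕b15 = 1⊕1⊕1⊕0⊕1⊕0⊕1⊕0 = 1
Syndrome (s8...s1) = 1010 → position 10.
Overall parity (XOR of all 16 bits, including p0): 1⊕0⊕1⊕0⊕0⊕0⊕1⊕1⊕1⊕1⊕1⊕0⊕1⊕0⊕1⊕0 = 1
Overall=1, syndrome position=10 → single-bit error at position 10.

single 10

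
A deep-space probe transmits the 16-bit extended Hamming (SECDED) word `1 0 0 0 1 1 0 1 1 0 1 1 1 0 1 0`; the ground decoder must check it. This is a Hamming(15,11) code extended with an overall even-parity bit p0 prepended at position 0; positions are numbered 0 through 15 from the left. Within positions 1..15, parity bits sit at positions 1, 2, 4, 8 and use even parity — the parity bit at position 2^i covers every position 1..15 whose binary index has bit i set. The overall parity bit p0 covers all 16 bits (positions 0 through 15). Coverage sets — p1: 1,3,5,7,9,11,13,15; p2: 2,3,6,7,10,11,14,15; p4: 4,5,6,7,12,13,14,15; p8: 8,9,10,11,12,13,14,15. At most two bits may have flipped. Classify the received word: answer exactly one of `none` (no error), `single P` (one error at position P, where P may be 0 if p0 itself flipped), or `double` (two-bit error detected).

s1: b1⊕b3⊕b5⊕b7⊕b9⊕b11⊕b13⊕b15 = 0⊕0⊕1⊕1⊕0⊕1⊕0⊕0 = 1
s2: b2⊕b3⊕b6⊕b7⊕b10⊕b11⊕b14⊕b15 = 0⊕0⊕0⊕1⊕1⊕1⊕1⊕0 = 0
s4: b4⊕b5⊕b6⊕b7⊕b12⊕b13⊕b14⊕b15 = 1⊕1⊕0⊕1⊕1⊕0⊕1⊕0 = 1
s8: b8⊕b9⊕b10⊕b11⊕b12⊕b13⊕b14⊕b15 = 1⊕0⊕1⊕1⊕1⊕0⊕1⊕0 = 1
Syndrome (s8...s1) = 1101 → position 13.
Overall parity (XOR of all 16 bits, including p0): 1⊕0⊕0⊕0⊕1⊕1⊕0⊕1⊕1⊕0⊕1⊕1⊕1⊕0⊕1⊕0 = 1
Overall=1, syndrome position=13 → single-bit error at position 13.

single 13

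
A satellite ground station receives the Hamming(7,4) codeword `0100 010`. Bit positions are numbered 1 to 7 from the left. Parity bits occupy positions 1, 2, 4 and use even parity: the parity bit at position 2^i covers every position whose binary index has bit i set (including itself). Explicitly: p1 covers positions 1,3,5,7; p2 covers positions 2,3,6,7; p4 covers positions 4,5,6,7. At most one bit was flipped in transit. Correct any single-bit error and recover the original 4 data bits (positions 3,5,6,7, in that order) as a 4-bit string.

s1: b1⊕b3⊕b5⊕b7 = 0⊕0⊕0⊕0 = 0
s2: b2⊕b3⊕b6⊕b7 = 1⊕0⊕1⊕0 = 0
s4: b4⊕b5⊕b6⊕b7 = 0⊕0⊕1⊕0 = 1
Syndrome (s4...s1) = 100 → position 4.
Flip bit 4: corrected codeword = 0101010
Data bits at positions 3,5,6,7: 0010

0010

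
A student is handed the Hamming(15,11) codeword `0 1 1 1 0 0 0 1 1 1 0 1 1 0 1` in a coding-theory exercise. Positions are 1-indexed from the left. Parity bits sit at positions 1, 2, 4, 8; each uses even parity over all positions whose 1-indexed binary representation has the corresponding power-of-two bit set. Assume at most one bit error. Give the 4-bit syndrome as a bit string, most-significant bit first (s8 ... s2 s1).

0000

s1: b1⊕b3⊕b5⊕b7⊕b9⊕b11⊕b13⊕b15 = 0⊕1⊕0⊕0⊕1⊕0⊕1⊕1 = 0
s2: b2⊕b3⊕b6⊕b7⊕b10⊕b11⊕b14⊕b15 = 1⊕1⊕0⊕0⊕1⊕0⊕0⊕1 = 0
s4: b4⊕b5⊕b6⊕b7⊕b12⊕b13⊕b14⊕b15 = 1⊕0⊕0⊕0⊕1⊕1⊕0⊕1 = 0
s8: b8⊕b9⊕b10⊕b11⊕b12⊕b13⊕b14⊕b15 = 1⊕1⊕1⊕0⊕1⊕1⊕0⊕1 = 0
Syndrome (s8...s1) = 0000 → position 0 (no error).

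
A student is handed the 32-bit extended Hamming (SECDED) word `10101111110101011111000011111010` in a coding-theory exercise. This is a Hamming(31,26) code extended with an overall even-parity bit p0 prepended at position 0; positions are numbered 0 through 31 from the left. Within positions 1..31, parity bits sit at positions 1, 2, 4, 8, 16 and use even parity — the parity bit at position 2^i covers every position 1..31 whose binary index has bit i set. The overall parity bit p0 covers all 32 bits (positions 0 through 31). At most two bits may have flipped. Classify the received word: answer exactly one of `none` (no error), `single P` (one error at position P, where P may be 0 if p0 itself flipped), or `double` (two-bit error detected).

s1: b1⊕b3⊕b5⊕b7⊕b9⊕b11⊕b13⊕b15⊕b17⊕b19⊕b21⊕b23⊕b25⊕b27⊕b29⊕b31 = 0⊕0⊕1⊕1⊕1⊕1⊕1⊕1⊕1⊕1⊕0⊕0⊕1⊕1⊕0⊕0 = 0
s2: b2⊕b3⊕b6⊕b7⊕b10⊕b11⊕b14⊕b15⊕b18⊕b19⊕b22⊕b23⊕b26⊕b27⊕b30⊕b31 = 1⊕0⊕1⊕1⊕0⊕1⊕0⊕1⊕1⊕1⊕0⊕0⊕1⊕1⊕1⊕0 = 0
s4: b4⊕b5⊕b6⊕b7⊕b12⊕b13⊕b14⊕b15⊕b20⊕b21⊕b22⊕b23⊕b28⊕b29⊕b30⊕b31 = 1⊕1⊕1⊕1⊕0⊕1⊕0⊕1⊕0⊕0⊕0⊕0⊕1⊕0⊕1⊕0 = 0
s8: b8⊕b9⊕b10⊕b11⊕b12⊕b13⊕b14⊕b15⊕b24⊕b25⊕b26⊕b27⊕b28⊕b29⊕b30⊕b31 = 1⊕1⊕0⊕1⊕0⊕1⊕0⊕1⊕1⊕1⊕1⊕1⊕1⊕0⊕1⊕0 = 1
s16: b16⊕b17⊕b18⊕b19⊕b20⊕b21⊕b22⊕b23⊕b24⊕b25⊕b26⊕b27⊕b28⊕b29⊕b30⊕b31 = 1⊕1⊕1⊕1⊕0⊕0⊕0⊕0⊕1⊕1⊕1⊕1⊕1⊕0⊕1⊕0 = 0
Syndrome (s16...s1) = 01000 → position 8.
Overall parity (XOR of all 32 bits, including p0): 1⊕0⊕1⊕0⊕1⊕1⊕1⊕1⊕1⊕1⊕0⊕1⊕0⊕1⊕0⊕1⊕1⊕1⊕1⊕1⊕0⊕0⊕0⊕0⊕1⊕1⊕1⊕1⊕1⊕0⊕1⊕0 = 1
Overall=1, syndrome position=8 → single-bit error at position 8.

single 8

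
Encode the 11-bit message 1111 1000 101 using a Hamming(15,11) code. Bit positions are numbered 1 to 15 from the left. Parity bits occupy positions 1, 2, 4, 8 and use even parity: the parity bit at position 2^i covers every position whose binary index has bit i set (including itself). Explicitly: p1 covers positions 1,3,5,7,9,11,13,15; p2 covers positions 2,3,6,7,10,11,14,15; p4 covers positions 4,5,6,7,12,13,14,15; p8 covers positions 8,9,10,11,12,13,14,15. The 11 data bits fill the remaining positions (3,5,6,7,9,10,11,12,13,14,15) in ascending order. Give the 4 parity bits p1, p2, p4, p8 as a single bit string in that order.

Place data bits at non-power-of-two positions: b3=1, b5=1, b6=1, b7=1, b9=1, b10=0, b11=0, b12=0, b13=1, b14=0, b15=1.
p1 = XOR of data positions {3,5,7,9,11,13,15} = 1⊕1⊕1⊕1⊕0⊕1⊕1 = 0
p2 = XOR of data positions {3,6,7,10,11,14,15} = 1⊕1⊕1⊕0⊕0⊕0⊕1 = 0
p4 = XOR of data positions {5,6,7,12,13,14,15} = 1⊕1⊕1⊕0⊕1⊕0⊕1 = 1
p8 = XOR of data positions {9,10,11,12,13,14,15} = 1⊕0⊕0⊕0⊕1⊕0⊕1 = 1
Parity bits p1,p2,p4,p8 = 0011

0011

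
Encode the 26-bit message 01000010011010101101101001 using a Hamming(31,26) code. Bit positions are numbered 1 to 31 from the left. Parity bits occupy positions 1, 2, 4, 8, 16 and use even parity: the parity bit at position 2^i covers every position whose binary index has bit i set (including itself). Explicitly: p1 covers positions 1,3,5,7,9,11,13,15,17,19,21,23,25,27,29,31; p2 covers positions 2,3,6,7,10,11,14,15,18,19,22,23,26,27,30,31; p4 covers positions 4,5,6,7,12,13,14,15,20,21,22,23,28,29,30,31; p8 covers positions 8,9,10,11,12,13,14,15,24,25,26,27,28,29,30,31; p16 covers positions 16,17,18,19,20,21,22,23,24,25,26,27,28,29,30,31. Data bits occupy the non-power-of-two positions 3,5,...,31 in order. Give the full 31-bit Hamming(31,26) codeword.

Place data bits at non-power-of-two positions: b3=0, b5=1, b6=0, b7=0, b9=0, b10=0, b11=1, b12=0, b13=0, b14=1, b15=1, b17=0, b18=1, b19=0, b20=1, b21=0, b22=1, b23=1, b24=0, b25=1, b26=1, b27=0, b28=1, b29=0, b30=0, b31=1.
p1 = XOR of data positions {3,5,7,9,11,13,15,17,19,21,23,25,27,29,31} = 0⊕1⊕0⊕0⊕1⊕0⊕1⊕0⊕0⊕0⊕1⊕1⊕0⊕0⊕1 = 0
p2 = XOR of data positions {3,6,7,10,11,14,15,18,19,22,23,26,27,30,31} = 0⊕0⊕0⊕0⊕1⊕1⊕1⊕1⊕0⊕1⊕1⊕1⊕0⊕0⊕1 = 0
p4 = XOR of data positions {5,6,7,12,13,14,15,20,21,22,23,28,29,30,31} = 1⊕0⊕0⊕0⊕0⊕1⊕1⊕1⊕0⊕1⊕1⊕1⊕0⊕0⊕1 = 0
p8 = XOR of data positions {9,10,11,12,13,14,15,24,25,26,27,28,29,30,31} = 0⊕0⊕1⊕0⊕0⊕1⊕1⊕0⊕1⊕1⊕0⊕1⊕0⊕0⊕1 = 1
p16 = XOR of data positions {17,18,19,20,21,22,23,24,25,26,27,28,29,30,31} = 0⊕1⊕0⊕1⊕0⊕1⊕1⊕0⊕1⊕1⊕0⊕1⊕0⊕0⊕1 = 0
Codeword b1..b31 = 0000100100100110010101101101001

0000100100100110010101101101001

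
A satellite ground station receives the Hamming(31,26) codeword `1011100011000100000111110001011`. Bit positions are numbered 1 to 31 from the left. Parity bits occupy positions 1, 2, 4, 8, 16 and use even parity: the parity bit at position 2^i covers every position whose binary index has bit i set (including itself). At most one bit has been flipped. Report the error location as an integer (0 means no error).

s1: b1⊕b3⊕b5⊕b7⊕b9⊕b11⊕b13⊕b15⊕b17⊕b19⊕b21⊕b23⊕b25⊕b27⊕b29⊕b31 = 1⊕1⊕1⊕0⊕1⊕0⊕0⊕0⊕0⊕0⊕1⊕1⊕0⊕0⊕0⊕1 = 1
s2: b2⊕b3⊕b6⊕b7⊕b10⊕b11⊕b14⊕b15⊕b18⊕b19⊕b22⊕b23⊕b26⊕b27⊕b30⊕b31 = 0⊕1⊕0⊕0⊕1⊕0⊕1⊕0⊕0⊕0⊕1⊕1⊕0⊕0⊕1⊕1 = 1
s4: b4⊕b5⊕b6⊕b7⊕b12⊕b13⊕b14⊕b15⊕b20⊕b21⊕b22⊕b23⊕b28⊕b29⊕b30⊕b31 = 1⊕1⊕0⊕0⊕0⊕0⊕1⊕0⊕1⊕1⊕1⊕1⊕1⊕0⊕1⊕1 = 0
s8: b8⊕b9⊕b10⊕b11⊕b12⊕b13⊕b14⊕b15⊕b24⊕b25⊕b26⊕b27⊕b28⊕b29⊕b30⊕b31 = 0⊕1⊕1⊕0⊕0⊕0⊕1⊕0⊕1⊕0⊕0⊕0⊕1⊕0⊕1⊕1 = 1
s16: b16⊕b17⊕b18⊕b19⊕b20⊕b21⊕b22⊕b23⊕b24⊕b25⊕b26⊕b27⊕b28⊕b29⊕b30⊕b31 = 0⊕0⊕0⊕0⊕1⊕1⊕1⊕1⊕1⊕0⊕0⊕0⊕1⊕0⊕1⊕1 = 0
Syndrome (s16...s1) = 01011 → position 11.

11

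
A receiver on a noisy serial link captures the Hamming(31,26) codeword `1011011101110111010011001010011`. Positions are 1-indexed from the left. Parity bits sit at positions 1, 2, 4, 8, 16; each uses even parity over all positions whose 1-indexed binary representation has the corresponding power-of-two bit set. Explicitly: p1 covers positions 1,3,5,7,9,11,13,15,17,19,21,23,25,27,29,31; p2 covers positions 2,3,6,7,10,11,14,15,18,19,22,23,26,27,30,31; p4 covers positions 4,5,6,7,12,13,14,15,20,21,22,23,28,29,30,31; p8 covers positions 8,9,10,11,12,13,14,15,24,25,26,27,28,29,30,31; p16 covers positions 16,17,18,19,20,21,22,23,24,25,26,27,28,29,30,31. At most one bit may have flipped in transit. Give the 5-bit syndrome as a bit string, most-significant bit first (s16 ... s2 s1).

s1: b1⊕b3⊕b5⊕b7⊕b9⊕b11⊕b13⊕b15⊕b17⊕b19⊕b21⊕b23⊕b25⊕b27⊕b29⊕b31 = 1⊕1⊕0⊕1⊕0⊕1⊕0⊕1⊕0⊕0⊕1⊕0⊕1⊕1⊕0⊕1 = 1
s2: b2⊕b3⊕b6⊕b7⊕b10⊕b11⊕b14⊕b15⊕b18⊕b19⊕b22⊕b23⊕b26⊕b27⊕b30⊕b31 = 0⊕1⊕1⊕1⊕1⊕1⊕1⊕1⊕1⊕0⊕1⊕0⊕0⊕1⊕1⊕1 = 0
s4: b4⊕b5⊕b6⊕b7⊕b12⊕b13⊕b14⊕b15⊕b20⊕b21⊕b22⊕b23⊕b28⊕b29⊕b30⊕b31 = 1⊕0⊕1⊕1⊕1⊕0⊕1⊕1⊕0⊕1⊕1⊕0⊕0⊕0⊕1⊕1 = 0
s8: b8⊕b9⊕b10⊕b11⊕b12⊕b13⊕b14⊕b15⊕b24⊕b25⊕b26⊕b27⊕b28⊕b29⊕b30⊕b31 = 1⊕0⊕1⊕1⊕1⊕0⊕1⊕1⊕0⊕1⊕0⊕1⊕0⊕0⊕1⊕1 = 0
s16: b16⊕b17⊕b18⊕b19⊕b20⊕b21⊕b22⊕b23⊕b24⊕b25⊕b26⊕b27⊕b28⊕b29⊕b30⊕b31 = 1⊕0⊕1⊕0⊕0⊕1⊕1⊕0⊕0⊕1⊕0⊕1⊕0⊕0⊕1⊕1 = 0
Syndrome (s16...s1) = 00001 → position 1.

00001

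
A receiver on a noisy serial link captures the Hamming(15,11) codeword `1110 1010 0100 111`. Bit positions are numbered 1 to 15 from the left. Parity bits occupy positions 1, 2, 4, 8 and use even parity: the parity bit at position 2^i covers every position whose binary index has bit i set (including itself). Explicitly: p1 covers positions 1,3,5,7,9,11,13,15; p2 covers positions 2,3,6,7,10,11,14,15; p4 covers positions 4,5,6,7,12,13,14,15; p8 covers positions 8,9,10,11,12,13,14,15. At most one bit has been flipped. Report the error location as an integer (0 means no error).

4

s1: b1⊕b3⊕b5⊕b7⊕b9⊕b11⊕b13⊕b15 = 1⊕1⊕1⊕1⊕0⊕0⊕1⊕1 = 0
s2: b2⊕b3⊕b6⊕b7⊕b10⊕b11⊕b14⊕b15 = 1⊕1⊕0⊕1⊕1⊕0⊕1⊕1 = 0
s4: b4⊕b5⊕b6⊕b7⊕b12⊕b13⊕b14⊕b15 = 0⊕1⊕0⊕1⊕0⊕1⊕1⊕1 = 1
s8: b8⊕b9⊕b10⊕b11⊕b12⊕b13⊕b14⊕b15 = 0⊕0⊕1⊕0⊕0⊕1⊕1⊕1 = 0
Syndrome (s8...s1) = 0100 → position 4.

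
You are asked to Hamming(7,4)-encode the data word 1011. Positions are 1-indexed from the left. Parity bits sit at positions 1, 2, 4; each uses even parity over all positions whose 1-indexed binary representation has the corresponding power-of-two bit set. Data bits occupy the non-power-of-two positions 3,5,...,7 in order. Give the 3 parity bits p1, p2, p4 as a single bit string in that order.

Place data bits at non-power-of-two positions: b3=1, b5=0, b6=1, b7=1.
p1 = XOR of data positions {3,5,7} = 1⊕0⊕1 = 0
p2 = XOR of data positions {3,6,7} = 1⊕1⊕1 = 1
p4 = XOR of data positions {5,6,7} = 0⊕1⊕1 = 0
Parity bits p1,p2,p4 = 010

010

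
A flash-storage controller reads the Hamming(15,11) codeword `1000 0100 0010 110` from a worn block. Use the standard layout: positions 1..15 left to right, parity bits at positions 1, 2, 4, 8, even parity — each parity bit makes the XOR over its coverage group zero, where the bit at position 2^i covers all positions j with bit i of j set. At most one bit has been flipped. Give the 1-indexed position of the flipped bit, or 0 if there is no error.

15

s1: b1⊕b3⊕b5⊕b7⊕b9⊕b11⊕b13⊕b15 = 1⊕0⊕0⊕0⊕0⊕1⊕1⊕0 = 1
s2: b2⊕b3⊕b6⊕b7⊕b10⊕b11⊕b14⊕b15 = 0⊕0⊕1⊕0⊕0⊕1⊕1⊕0 = 1
s4: b4⊕b5⊕b6⊕b7⊕b12⊕b13⊕b14⊕b15 = 0⊕0⊕1⊕0⊕0⊕1⊕1⊕0 = 1
s8: b8⊕b9⊕b10⊕b11⊕b12⊕b13⊕b14⊕b15 = 0⊕0⊕0⊕1⊕0⊕1⊕1⊕0 = 1
Syndrome (s8...s1) = 1111 → position 15.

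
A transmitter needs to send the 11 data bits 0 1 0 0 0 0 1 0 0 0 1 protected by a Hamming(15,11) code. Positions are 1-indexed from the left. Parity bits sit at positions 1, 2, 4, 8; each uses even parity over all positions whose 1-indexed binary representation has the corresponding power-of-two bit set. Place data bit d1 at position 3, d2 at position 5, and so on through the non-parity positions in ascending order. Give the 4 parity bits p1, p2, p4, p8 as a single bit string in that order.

Place data bits at non-power-of-two positions: b3=0, b5=1, b6=0, b7=0, b9=0, b10=0, b11=1, b12=0, b13=0, b14=0, b15=1.
p1 = XOR of data positions {3,5,7,9,11,13,15} = 0⊕1⊕0⊕0⊕1⊕0⊕1 = 1
p2 = XOR of data positions {3,6,7,10,11,14,15} = 0⊕0⊕0⊕0⊕1⊕0⊕1 = 0
p4 = XOR of data positions {5,6,7,12,13,14,15} = 1⊕0⊕0⊕0⊕0⊕0⊕1 = 0
p8 = XOR of data positions {9,10,11,12,13,14,15} = 0⊕0⊕1⊕0⊕0⊕0⊕1 = 0
Parity bits p1,p2,p4,p8 = 1000

1000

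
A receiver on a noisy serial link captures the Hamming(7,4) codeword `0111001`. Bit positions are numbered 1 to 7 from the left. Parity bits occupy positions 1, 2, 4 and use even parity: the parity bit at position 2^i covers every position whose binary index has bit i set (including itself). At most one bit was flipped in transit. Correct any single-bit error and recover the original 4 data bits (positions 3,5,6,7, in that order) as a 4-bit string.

1001

s1: b1⊕b3⊕b5⊕b7 = 0⊕1⊕0⊕1 = 0
s2: b2⊕b3⊕b6⊕b7 = 1⊕1⊕0⊕1 = 1
s4: b4⊕b5⊕b6⊕b7 = 1⊕0⊕0⊕1 = 0
Syndrome (s4...s1) = 010 → position 2.
Flip bit 2: corrected codeword = 0011001
Data bits at positions 3,5,6,7: 1001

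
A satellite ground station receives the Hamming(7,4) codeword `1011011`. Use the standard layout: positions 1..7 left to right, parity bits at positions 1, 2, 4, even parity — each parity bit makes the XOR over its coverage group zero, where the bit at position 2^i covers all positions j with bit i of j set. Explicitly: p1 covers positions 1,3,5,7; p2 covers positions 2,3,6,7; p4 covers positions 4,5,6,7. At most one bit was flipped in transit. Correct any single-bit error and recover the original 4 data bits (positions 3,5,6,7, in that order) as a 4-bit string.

s1: b1⊕b3⊕b5⊕b7 = 1⊕1⊕0⊕1 = 1
s2: b2⊕b3⊕b6⊕b7 = 0⊕1⊕1⊕1 = 1
s4: b4⊕b5⊕b6⊕b7 = 1⊕0⊕1⊕1 = 1
Syndrome (s4...s1) = 111 → position 7.
Flip bit 7: corrected codeword = 1011010
Data bits at positions 3,5,6,7: 1010

1010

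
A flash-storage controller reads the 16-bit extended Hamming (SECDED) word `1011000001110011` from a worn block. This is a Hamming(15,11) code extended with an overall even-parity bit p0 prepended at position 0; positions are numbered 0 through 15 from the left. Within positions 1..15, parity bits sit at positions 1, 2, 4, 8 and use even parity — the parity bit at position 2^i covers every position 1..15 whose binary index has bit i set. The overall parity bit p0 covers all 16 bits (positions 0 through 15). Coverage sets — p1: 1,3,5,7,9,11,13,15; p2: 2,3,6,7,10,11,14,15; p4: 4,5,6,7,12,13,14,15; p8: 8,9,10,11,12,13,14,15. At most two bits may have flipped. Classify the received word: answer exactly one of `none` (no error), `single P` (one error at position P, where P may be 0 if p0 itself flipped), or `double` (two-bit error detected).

double

s1: b1⊕b3⊕b5⊕b7⊕b9⊕b11⊕b13⊕b15 = 0⊕1⊕0⊕0⊕1⊕1⊕0⊕1 = 0
s2: b2⊕b3⊕b6⊕b7⊕b10⊕b11⊕b14⊕b15 = 1⊕1⊕0⊕0⊕1⊕1⊕1⊕1 = 0
s4: b4⊕b5⊕b6⊕b7⊕b12⊕b13⊕b14⊕b15 = 0⊕0⊕0⊕0⊕0⊕0⊕1⊕1 = 0
s8: b8⊕b9⊕b10⊕b11⊕b12⊕b13⊕b14⊕b15 = 0⊕1⊕1⊕1⊕0⊕0⊕1⊕1 = 1
Syndrome (s8...s1) = 1000 → position 8.
Overall parity (XOR of all 16 bits, including p0): 1⊕0⊕1⊕1⊕0⊕0⊕0⊕0⊕0⊕1⊕1⊕1⊕0⊕0⊕1⊕1 = 0
Overall=0, syndrome position=8 → double-bit error detected (uncorrectable).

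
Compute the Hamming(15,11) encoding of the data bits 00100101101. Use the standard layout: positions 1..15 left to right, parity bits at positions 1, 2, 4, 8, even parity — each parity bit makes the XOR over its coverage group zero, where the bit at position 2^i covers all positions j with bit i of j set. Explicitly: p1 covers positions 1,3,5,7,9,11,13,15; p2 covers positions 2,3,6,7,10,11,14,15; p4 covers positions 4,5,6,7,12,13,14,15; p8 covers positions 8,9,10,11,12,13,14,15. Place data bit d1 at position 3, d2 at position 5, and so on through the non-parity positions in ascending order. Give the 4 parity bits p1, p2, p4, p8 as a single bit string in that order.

0100

Place data bits at non-power-of-two positions: b3=0, b5=0, b6=1, b7=0, b9=0, b10=1, b11=0, b12=1, b13=1, b14=0, b15=1.
p1 = XOR of data positions {3,5,7,9,11,13,15} = 0⊕0⊕0⊕0⊕0⊕1⊕1 = 0
p2 = XOR of data positions {3,6,7,10,11,14,15} = 0⊕1⊕0⊕1⊕0⊕0⊕1 = 1
p4 = XOR of data positions {5,6,7,12,13,14,15} = 0⊕1⊕0⊕1⊕1⊕0⊕1 = 0
p8 = XOR of data positions {9,10,11,12,13,14,15} = 0⊕1⊕0⊕1⊕1⊕0⊕1 = 0
Parity bits p1,p2,p4,p8 = 0100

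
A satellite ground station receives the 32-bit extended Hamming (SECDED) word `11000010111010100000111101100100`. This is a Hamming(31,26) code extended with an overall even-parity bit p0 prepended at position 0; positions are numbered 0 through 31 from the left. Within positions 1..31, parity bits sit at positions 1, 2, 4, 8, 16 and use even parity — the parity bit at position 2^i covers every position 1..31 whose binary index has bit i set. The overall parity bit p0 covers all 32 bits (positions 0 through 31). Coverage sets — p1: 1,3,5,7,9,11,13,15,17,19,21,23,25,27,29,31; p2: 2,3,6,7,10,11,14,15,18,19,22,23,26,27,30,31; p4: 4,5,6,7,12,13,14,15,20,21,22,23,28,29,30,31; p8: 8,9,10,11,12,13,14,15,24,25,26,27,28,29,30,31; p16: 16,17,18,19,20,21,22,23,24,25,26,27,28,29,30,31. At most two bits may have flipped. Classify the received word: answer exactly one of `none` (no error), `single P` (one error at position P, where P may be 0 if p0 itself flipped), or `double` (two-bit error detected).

single 16

s1: b1⊕b3⊕b5⊕b7⊕b9⊕b11⊕b13⊕b15⊕b17⊕b19⊕b21⊕b23⊕b25⊕b27⊕b29⊕b31 = 1⊕0⊕0⊕0⊕1⊕0⊕0⊕0⊕0⊕0⊕1⊕1⊕1⊕0⊕1⊕0 = 0
s2: b2⊕b3⊕b6⊕b7⊕b10⊕b11⊕b14⊕b15⊕b18⊕b19⊕b22⊕b23⊕b26⊕b27⊕b30⊕b31 = 0⊕0⊕1⊕0⊕1⊕0⊕1⊕0⊕0⊕0⊕1⊕1⊕1⊕0⊕0⊕0 = 0
s4: b4⊕b5⊕b6⊕b7⊕b12⊕b13⊕b14⊕b15⊕b20⊕b21⊕b22⊕b23⊕b28⊕b29⊕b30⊕b31 = 0⊕0⊕1⊕0⊕1⊕0⊕1⊕0⊕1⊕1⊕1⊕1⊕0⊕1⊕0⊕0 = 0
s8: b8⊕b9⊕b10⊕b11⊕b12⊕b13⊕b14⊕b15⊕b24⊕b25⊕b26⊕b27⊕b28⊕b29⊕b30⊕b31 = 1⊕1⊕1⊕0⊕1⊕0⊕1⊕0⊕0⊕1⊕1⊕0⊕0⊕1⊕0⊕0 = 0
s16: b16⊕b17⊕b18⊕b19⊕b20⊕b21⊕b22⊕b23⊕b24⊕b25⊕b26⊕b27⊕b28⊕b29⊕b30⊕b31 = 0⊕0⊕0⊕0⊕1⊕1⊕1⊕1⊕0⊕1⊕1⊕0⊕0⊕1⊕0⊕0 = 1
Syndrome (s16...s1) = 10000 → position 16.
Overall parity (XOR of all 32 bits, including p0): 1⊕1⊕0⊕0⊕0⊕0⊕1⊕0⊕1⊕1⊕1⊕0⊕1⊕0⊕1⊕0⊕0⊕0⊕0⊕0⊕1⊕1⊕1⊕1⊕0⊕1⊕1⊕0⊕0⊕1⊕0⊕0 = 1
Overall=1, syndrome position=16 → single-bit error at position 16.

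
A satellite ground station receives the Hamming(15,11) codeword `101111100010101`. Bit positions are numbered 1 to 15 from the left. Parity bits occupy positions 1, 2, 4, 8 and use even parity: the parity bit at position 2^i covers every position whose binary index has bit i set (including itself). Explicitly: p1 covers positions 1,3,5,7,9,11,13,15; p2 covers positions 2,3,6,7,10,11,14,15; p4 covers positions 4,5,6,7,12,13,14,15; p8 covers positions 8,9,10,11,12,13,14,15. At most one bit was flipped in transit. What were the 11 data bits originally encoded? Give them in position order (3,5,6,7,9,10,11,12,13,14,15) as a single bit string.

11110000101

s1: b1⊕b3⊕b5⊕b7⊕b9⊕b11⊕b13⊕b15 = 1⊕1⊕1⊕1⊕0⊕1⊕1⊕1 = 1
s2: b2⊕b3⊕b6⊕b7⊕b10⊕b11⊕b14⊕b15 = 0⊕1⊕1⊕1⊕0⊕1⊕0⊕1 = 1
s4: b4⊕b5⊕b6⊕b7⊕b12⊕b13⊕b14⊕b15 = 1⊕1⊕1⊕1⊕0⊕1⊕0⊕1 = 0
s8: b8⊕b9⊕b10⊕b11⊕b12⊕b13⊕b14⊕b15 = 0⊕0⊕0⊕1⊕0⊕1⊕0⊕1 = 1
Syndrome (s8...s1) = 1011 → position 11.
Flip bit 11: corrected codeword = 101111100000101
Data bits at positions 3,5,6,7,9,10,11,12,13,14,15: 11110000101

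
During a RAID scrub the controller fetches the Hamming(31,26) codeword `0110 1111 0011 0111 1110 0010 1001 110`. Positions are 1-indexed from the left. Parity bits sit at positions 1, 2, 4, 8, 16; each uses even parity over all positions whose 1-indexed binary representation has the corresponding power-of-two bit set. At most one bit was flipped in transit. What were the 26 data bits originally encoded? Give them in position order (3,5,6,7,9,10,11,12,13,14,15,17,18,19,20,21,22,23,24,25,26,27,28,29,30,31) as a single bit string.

11110011011111000101101110

s1: b1⊕b3⊕b5⊕b7⊕b9⊕b11⊕b13⊕b15⊕b17⊕b19⊕b21⊕b23⊕b25⊕b27⊕b29⊕b31 = 0⊕1⊕1⊕1⊕0⊕1⊕0⊕1⊕1⊕1⊕0⊕1⊕1⊕0⊕1⊕0 = 0
s2: b2⊕b3⊕b6⊕b7⊕b10⊕b11⊕b14⊕b15⊕b18⊕b19⊕b22⊕b23⊕b26⊕b27⊕b30⊕b31 = 1⊕1⊕1⊕1⊕0⊕1⊕1⊕1⊕1⊕1⊕0⊕1⊕0⊕0⊕1⊕0 = 1
s4: b4⊕b5⊕b6⊕b7⊕b12⊕b13⊕b14⊕b15⊕b20⊕b21⊕b22⊕b23⊕b28⊕b29⊕b30⊕b31 = 0⊕1⊕1⊕1⊕1⊕0⊕1⊕1⊕0⊕0⊕0⊕1⊕1⊕1⊕1⊕0 = 0
s8: b8⊕b9⊕b10⊕b11⊕b12⊕b13⊕b14⊕b15⊕b24⊕b25⊕b26⊕b27⊕b28⊕b29⊕b30⊕b31 = 1⊕0⊕0⊕1⊕1⊕0⊕1⊕1⊕0⊕1⊕0⊕0⊕1⊕1⊕1⊕0 = 1
s16: b16⊕b17⊕b18⊕b19⊕b20⊕b21⊕b22⊕b23⊕b24⊕b25⊕b26⊕b27⊕b28⊕b29⊕b30⊕b31 = 1⊕1⊕1⊕1⊕0⊕0⊕0⊕1⊕0⊕1⊕0⊕0⊕1⊕1⊕1⊕0 = 1
Syndrome (s16...s1) = 11010 → position 26.
Flip bit 26: corrected codeword = 0110111100110111111000101101110
Data bits at positions 3,5,6,7,9,10,11,12,13,14,15,17,18,19,20,21,22,23,24,25,26,27,28,29,30,31: 11110011011111000101101110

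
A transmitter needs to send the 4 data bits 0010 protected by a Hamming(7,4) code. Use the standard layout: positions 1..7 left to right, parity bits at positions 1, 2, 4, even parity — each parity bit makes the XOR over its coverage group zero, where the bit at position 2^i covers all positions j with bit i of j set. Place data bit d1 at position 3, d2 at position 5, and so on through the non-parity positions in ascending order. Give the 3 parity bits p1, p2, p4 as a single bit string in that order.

011

Place data bits at non-power-of-two positions: b3=0, b5=0, b6=1, b7=0.
p1 = XOR of data positions {3,5,7} = 0⊕0⊕0 = 0
p2 = XOR of data positions {3,6,7} = 0⊕1⊕0 = 1
p4 = XOR of data positions {5,6,7} = 0⊕1⊕0 = 1
Parity bits p1,p2,p4 = 011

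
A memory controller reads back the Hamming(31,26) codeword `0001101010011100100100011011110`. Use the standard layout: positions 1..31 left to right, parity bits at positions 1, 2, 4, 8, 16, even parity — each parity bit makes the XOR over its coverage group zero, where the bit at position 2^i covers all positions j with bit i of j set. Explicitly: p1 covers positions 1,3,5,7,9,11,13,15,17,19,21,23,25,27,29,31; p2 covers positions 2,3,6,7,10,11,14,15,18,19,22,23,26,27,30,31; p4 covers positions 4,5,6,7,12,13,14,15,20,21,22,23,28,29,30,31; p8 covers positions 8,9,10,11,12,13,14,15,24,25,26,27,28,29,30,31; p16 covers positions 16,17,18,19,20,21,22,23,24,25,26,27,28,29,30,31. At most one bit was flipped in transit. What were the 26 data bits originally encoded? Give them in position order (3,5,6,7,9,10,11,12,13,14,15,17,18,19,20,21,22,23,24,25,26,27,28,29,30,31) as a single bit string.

01011001110100100011011110

s1: b1⊕b3⊕b5⊕b7⊕b9⊕b11⊕b13⊕b15⊕b17⊕b19⊕b21⊕b23⊕b25⊕b27⊕b29⊕b31 = 0⊕0⊕1⊕1⊕1⊕0⊕1⊕0⊕1⊕0⊕0⊕0⊕1⊕1⊕1⊕0 = 0
s2: b2⊕b3⊕b6⊕b7⊕b10⊕b11⊕b14⊕b15⊕b18⊕b19⊕b22⊕b23⊕b26⊕b27⊕b30⊕b31 = 0⊕0⊕0⊕1⊕0⊕0⊕1⊕0⊕0⊕0⊕0⊕0⊕0⊕1⊕1⊕0 = 0
s4: b4⊕b5⊕b6⊕b7⊕b12⊕b13⊕b14⊕b15⊕b20⊕b21⊕b22⊕b23⊕b28⊕b29⊕b30⊕b31 = 1⊕1⊕0⊕1⊕1⊕1⊕1⊕0⊕1⊕0⊕0⊕0⊕1⊕1⊕1⊕0 = 0
s8: b8⊕b9⊕b10⊕b11⊕b12⊕b13⊕b14⊕b15⊕b24⊕b25⊕b26⊕b27⊕b28⊕b29⊕b30⊕b31 = 0⊕1⊕0⊕0⊕1⊕1⊕1⊕0⊕1⊕1⊕0⊕1⊕1⊕1⊕1⊕0 = 0
s16: b16⊕b17⊕b18⊕b19⊕b20⊕b21⊕b22⊕b23⊕b24⊕b25⊕b26⊕b27⊕b28⊕b29⊕b30⊕b31 = 0⊕1⊕0⊕0⊕1⊕0⊕0⊕0⊕1⊕1⊕0⊕1⊕1⊕1⊕1⊕0 = 0
Syndrome (s16...s1) = 00000 → position 0 (no error).
No correction needed.
Data bits at positions 3,5,6,7,9,10,11,12,13,14,15,17,18,19,20,21,22,23,24,25,26,27,28,29,30,31: 01011001110100100011011110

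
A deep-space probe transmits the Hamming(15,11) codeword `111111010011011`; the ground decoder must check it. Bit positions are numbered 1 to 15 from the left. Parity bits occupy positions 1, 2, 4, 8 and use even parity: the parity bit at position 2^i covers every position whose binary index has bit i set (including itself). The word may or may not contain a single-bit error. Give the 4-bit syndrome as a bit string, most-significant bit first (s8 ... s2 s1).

1001

s1: b1⊕b3⊕b5⊕b7⊕b9⊕b11⊕b13⊕b15 = 1⊕1⊕1⊕0⊕0⊕1⊕0⊕1 = 1
s2: b2⊕b3⊕b6⊕b7⊕b10⊕b11⊕b14⊕b15 = 1⊕1⊕1⊕0⊕0⊕1⊕1⊕1 = 0
s4: b4⊕b5⊕b6⊕b7⊕b12⊕b13⊕b14⊕b15 = 1⊕1⊕1⊕0⊕1⊕0⊕1⊕1 = 0
s8: b8⊕b9⊕b10⊕b11⊕b12⊕b13⊕b14⊕b15 = 1⊕0⊕0⊕1⊕1⊕0⊕1⊕1 = 1
Syndrome (s8...s1) = 1001 → position 9.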